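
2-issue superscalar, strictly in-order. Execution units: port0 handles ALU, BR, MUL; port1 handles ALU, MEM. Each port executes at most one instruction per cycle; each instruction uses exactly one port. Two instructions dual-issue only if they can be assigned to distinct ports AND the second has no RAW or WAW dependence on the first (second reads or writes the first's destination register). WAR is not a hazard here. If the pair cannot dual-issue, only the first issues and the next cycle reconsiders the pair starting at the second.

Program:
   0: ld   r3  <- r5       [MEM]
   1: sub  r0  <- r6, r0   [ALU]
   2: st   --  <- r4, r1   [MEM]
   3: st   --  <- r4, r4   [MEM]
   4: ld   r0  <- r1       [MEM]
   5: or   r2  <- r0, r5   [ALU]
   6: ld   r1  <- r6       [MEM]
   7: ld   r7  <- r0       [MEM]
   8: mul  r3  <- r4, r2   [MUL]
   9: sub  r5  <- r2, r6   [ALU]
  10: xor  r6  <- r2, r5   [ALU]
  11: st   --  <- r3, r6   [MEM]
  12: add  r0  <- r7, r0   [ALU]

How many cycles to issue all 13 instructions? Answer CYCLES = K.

[0] i0,i1  ld;sub  -- pair
[1] i2  st  -- no-port MEM/MEM
[2] i3  st  -- no-port MEM/MEM
[3] i4  ld  -- RAW r0
[4] i5,i6  or;ld  -- pair
[5] i7,i8  ld;mul  -- pair
[6] i9  sub  -- RAW r5
[7] i10  xor  -- RAW r6
[8] i11,i12  st;add  -- pair

CYCLES = 9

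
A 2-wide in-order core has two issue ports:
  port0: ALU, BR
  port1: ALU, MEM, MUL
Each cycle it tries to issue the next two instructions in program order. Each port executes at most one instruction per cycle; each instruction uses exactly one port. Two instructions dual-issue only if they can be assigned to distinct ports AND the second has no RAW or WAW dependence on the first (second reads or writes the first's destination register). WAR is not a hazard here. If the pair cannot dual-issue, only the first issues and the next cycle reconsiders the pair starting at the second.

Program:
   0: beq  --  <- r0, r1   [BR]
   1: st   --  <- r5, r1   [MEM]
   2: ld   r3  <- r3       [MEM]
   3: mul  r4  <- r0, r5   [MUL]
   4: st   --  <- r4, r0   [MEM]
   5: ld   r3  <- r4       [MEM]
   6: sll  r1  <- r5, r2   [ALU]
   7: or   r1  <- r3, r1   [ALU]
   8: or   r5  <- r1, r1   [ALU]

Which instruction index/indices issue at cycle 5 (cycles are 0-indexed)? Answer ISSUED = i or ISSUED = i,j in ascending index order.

[0] i0+i1  beq st  -- dual
[1] i2  ld  -- no-port MEM/MUL
[2] i3  mul  -- no-port MUL/MEM
[3] i4  st  -- no-port MEM/MEM
[4] i5+i6  ld sll  -- dual
[5] i7  or  -- RAW r1
[6] i8  or  -- tail

ISSUED = 7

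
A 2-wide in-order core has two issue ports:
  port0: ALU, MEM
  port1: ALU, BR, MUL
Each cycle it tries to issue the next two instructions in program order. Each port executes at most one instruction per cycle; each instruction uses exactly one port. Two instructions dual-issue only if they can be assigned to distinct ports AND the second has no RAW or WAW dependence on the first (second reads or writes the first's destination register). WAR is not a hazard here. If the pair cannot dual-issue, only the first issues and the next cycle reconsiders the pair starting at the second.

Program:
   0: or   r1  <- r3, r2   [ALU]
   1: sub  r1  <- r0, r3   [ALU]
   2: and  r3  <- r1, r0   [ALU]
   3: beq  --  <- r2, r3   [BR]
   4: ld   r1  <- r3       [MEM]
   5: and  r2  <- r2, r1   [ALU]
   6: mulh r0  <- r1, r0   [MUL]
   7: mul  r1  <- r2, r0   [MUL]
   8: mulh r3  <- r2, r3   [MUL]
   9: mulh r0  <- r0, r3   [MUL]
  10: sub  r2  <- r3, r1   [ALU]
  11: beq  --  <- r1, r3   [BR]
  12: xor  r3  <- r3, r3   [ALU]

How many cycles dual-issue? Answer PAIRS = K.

PAIRS = 4

t=0 i0:or.ALU ; WAW r1
t=1 i1:sub.ALU ; RAW r1
t=2 i2:and.ALU ; RAW r3
t=3 i3/i4:beq.BR ld.MEM ; pair
t=4 i5/i6:and.ALU mulh.MUL ; pair
t=5 i7:mul.MUL ; no-port MUL/MUL
t=6 i8:mulh.MUL ; no-port MUL/MUL
t=7 i9/i10:mulh.MUL sub.ALU ; pair
t=8 i11/i12:beq.BR xor.ALU ; pair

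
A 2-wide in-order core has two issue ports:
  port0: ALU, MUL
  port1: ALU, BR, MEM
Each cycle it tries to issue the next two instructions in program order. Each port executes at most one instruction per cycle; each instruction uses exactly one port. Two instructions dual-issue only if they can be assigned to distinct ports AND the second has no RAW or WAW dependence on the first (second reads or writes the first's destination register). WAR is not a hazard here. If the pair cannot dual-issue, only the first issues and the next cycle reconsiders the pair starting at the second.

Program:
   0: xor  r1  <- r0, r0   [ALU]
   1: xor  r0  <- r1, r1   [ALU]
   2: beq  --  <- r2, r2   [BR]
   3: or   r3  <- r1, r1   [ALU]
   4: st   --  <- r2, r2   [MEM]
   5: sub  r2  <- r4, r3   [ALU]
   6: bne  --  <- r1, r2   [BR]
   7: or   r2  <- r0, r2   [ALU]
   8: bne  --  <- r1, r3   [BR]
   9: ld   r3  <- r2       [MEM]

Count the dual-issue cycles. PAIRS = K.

0. xor.ALU @i0  | RAW r1
1. xor.ALU+beq.BR @i1+i2  | 2-wide
2. or.ALU+st.MEM @i3+i4  | 2-wide
3. sub.ALU @i5  | RAW r2
4. bne.BR+or.ALU @i6+i7  | 2-wide
5. bne.BR @i8  | no-port BR/MEM
6. ld.MEM @i9  | tail

PAIRS = 3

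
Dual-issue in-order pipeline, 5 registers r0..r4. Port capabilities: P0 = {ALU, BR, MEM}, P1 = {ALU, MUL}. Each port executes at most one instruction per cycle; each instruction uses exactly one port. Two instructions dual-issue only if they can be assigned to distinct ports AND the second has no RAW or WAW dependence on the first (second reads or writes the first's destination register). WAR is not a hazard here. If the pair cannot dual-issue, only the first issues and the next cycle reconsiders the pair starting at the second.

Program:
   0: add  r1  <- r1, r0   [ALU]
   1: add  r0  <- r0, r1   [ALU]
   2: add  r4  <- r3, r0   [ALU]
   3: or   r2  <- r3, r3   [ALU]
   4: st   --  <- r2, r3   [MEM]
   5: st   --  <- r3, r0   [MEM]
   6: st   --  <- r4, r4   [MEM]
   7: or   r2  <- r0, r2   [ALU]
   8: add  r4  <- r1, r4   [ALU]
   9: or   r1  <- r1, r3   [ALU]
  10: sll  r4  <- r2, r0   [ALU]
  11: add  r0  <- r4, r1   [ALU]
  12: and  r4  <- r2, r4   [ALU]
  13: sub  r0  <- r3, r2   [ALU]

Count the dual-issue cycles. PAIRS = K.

PAIRS = 4

#0 head=0: add.ALU i0 RAW r1
#1 head=1: add.ALU i1 RAW r0
#2 head=2: add.ALU+or.ALU i2&i3 dual
#3 head=4: st.MEM i4 no-port MEM/MEM
#4 head=5: st.MEM i5 no-port MEM/MEM
#5 head=6: st.MEM+or.ALU i6&i7 dual
#6 head=8: add.ALU+or.ALU i8&i9 dual
#7 head=10: sll.ALU i10 RAW r4
#8 head=11: add.ALU+and.ALU i11&i12 dual
#9 head=13: sub.ALU i13 tail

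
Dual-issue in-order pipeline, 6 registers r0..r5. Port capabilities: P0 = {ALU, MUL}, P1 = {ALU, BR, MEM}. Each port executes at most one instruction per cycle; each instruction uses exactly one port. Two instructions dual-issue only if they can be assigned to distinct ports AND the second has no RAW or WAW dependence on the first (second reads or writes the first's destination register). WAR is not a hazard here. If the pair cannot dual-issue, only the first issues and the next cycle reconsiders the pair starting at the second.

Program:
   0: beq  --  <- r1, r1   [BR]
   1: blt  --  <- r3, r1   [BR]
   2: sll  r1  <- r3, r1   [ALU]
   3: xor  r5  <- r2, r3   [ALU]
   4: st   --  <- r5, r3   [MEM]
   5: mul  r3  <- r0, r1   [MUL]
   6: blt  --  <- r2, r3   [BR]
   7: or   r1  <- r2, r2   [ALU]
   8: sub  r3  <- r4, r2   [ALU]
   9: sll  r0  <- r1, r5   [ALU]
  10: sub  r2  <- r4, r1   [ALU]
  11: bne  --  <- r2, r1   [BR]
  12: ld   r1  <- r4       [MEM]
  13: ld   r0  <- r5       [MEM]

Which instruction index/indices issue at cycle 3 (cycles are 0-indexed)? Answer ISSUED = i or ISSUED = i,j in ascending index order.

[0] i0  beq.BR  -- no-port BR/BR
[1] i1,i2  blt.BR;sll.ALU  -- dual
[2] i3  xor.ALU  -- RAW r5
[3] i4,i5  st.MEM;mul.MUL  -- dual
[4] i6,i7  blt.BR;or.ALU  -- dual
[5] i8,i9  sub.ALU;sll.ALU  -- dual
[6] i10  sub.ALU  -- RAW r2
[7] i11  bne.BR  -- no-port BR/MEM
[8] i12  ld.MEM  -- no-port MEM/MEM
[9] i13  ld.MEM  -- tail

ISSUED = 4,5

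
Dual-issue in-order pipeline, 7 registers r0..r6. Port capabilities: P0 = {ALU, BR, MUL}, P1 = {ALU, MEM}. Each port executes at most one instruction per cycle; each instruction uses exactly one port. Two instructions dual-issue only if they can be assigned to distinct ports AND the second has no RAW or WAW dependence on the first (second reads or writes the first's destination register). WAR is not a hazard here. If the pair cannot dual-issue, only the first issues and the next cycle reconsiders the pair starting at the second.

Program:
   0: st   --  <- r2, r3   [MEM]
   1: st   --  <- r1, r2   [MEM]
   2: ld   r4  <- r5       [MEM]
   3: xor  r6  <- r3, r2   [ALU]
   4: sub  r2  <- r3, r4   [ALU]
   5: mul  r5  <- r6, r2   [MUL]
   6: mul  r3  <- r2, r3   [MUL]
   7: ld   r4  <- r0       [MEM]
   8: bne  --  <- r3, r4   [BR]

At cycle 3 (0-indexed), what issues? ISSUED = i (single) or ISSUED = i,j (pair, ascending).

ISSUED = 4

0. st.MEM @i0  | no-port MEM/MEM
1. st.MEM @i1  | no-port MEM/MEM
2. ld.MEM/xor.ALU @i2,i3  | dual
3. sub.ALU @i4  | RAW r2
4. mul.MUL @i5  | no-port MUL/MUL
5. mul.MUL/ld.MEM @i6,i7  | dual
6. bne.BR @i8  | tail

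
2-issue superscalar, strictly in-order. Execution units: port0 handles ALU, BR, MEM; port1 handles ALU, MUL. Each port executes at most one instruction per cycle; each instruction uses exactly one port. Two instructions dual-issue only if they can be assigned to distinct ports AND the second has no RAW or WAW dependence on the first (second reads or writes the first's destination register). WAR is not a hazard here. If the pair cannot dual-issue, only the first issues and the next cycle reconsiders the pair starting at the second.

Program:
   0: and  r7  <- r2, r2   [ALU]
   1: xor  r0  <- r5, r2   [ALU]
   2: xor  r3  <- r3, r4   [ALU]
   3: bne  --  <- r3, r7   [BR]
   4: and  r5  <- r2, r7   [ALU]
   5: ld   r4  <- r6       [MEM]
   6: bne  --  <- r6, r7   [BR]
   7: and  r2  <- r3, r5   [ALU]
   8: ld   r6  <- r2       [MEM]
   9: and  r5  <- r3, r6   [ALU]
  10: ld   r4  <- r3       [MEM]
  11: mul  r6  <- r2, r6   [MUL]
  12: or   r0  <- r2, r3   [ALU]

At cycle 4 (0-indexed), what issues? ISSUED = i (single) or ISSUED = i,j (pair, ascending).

ISSUED = 6,7

#0 head=0: and.ALU/xor.ALU i0&i1 dual
#1 head=2: xor.ALU i2 RAW r3
#2 head=3: bne.BR/and.ALU i3&i4 dual
#3 head=5: ld.MEM i5 no-port MEM/BR
#4 head=6: bne.BR/and.ALU i6&i7 dual
#5 head=8: ld.MEM i8 RAW r6
#6 head=9: and.ALU/ld.MEM i9&i10 dual
#7 head=11: mul.MUL/or.ALU i11&i12 dual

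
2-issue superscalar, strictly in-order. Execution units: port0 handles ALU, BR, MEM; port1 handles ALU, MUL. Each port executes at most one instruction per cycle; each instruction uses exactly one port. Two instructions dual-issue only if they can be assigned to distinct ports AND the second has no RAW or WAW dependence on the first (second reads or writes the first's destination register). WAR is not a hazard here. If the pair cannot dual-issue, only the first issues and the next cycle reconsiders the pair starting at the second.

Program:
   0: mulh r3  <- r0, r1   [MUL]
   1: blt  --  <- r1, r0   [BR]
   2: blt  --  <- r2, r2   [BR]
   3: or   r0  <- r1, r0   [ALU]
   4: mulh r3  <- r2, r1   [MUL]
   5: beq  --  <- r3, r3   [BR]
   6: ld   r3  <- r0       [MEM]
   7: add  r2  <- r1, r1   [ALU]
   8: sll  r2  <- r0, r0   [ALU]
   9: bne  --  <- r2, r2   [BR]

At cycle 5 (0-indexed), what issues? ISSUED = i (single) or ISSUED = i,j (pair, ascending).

[0] i0/i1  mulh+blt  -- dual
[1] i2/i3  blt+or  -- dual
[2] i4  mulh  -- RAW r3
[3] i5  beq  -- no-port BR/MEM
[4] i6/i7  ld+add  -- dual
[5] i8  sll  -- RAW r2
[6] i9  bne  -- tail

ISSUED = 8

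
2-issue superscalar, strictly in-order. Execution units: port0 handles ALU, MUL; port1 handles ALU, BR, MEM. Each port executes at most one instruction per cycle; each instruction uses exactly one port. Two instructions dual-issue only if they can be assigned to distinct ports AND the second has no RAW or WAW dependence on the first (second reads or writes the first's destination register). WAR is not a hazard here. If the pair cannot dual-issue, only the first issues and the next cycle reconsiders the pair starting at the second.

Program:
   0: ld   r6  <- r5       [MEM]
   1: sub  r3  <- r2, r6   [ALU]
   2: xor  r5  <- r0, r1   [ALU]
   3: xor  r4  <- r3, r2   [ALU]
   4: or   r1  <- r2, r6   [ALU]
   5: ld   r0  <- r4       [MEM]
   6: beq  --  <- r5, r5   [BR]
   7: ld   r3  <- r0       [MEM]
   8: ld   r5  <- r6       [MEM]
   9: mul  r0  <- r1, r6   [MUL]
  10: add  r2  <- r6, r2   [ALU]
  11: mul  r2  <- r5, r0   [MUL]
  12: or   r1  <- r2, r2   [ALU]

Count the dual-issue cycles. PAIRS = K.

PAIRS = 3

0. ld.MEM @i0  | RAW r6
1. sub.ALU+xor.ALU @i1/i2  | dual
2. xor.ALU+or.ALU @i3/i4  | dual
3. ld.MEM @i5  | no-port MEM/BR
4. beq.BR @i6  | no-port BR/MEM
5. ld.MEM @i7  | no-port MEM/MEM
6. ld.MEM+mul.MUL @i8/i9  | dual
7. add.ALU @i10  | WAW r2
8. mul.MUL @i11  | RAW r2
9. or.ALU @i12  | tail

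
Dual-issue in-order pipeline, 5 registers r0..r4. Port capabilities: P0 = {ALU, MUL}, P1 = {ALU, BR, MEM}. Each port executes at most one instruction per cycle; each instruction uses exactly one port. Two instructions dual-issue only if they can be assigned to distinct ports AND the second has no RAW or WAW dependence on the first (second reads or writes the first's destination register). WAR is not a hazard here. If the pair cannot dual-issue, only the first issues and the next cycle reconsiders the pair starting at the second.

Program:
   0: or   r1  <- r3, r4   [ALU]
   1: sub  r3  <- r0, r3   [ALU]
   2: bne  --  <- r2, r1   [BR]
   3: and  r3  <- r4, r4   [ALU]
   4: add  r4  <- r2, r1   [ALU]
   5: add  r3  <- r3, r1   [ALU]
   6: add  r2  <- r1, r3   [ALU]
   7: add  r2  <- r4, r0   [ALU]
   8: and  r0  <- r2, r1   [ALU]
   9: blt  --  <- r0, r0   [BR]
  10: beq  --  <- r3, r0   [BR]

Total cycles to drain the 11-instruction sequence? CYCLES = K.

[0] i0/i1  or sub  -- dual
[1] i2/i3  bne and  -- dual
[2] i4/i5  add add  -- dual
[3] i6  add  -- WAW r2
[4] i7  add  -- RAW r2
[5] i8  and  -- RAW r0
[6] i9  blt  -- no-port BR/BR
[7] i10  beq  -- tail

CYCLES = 8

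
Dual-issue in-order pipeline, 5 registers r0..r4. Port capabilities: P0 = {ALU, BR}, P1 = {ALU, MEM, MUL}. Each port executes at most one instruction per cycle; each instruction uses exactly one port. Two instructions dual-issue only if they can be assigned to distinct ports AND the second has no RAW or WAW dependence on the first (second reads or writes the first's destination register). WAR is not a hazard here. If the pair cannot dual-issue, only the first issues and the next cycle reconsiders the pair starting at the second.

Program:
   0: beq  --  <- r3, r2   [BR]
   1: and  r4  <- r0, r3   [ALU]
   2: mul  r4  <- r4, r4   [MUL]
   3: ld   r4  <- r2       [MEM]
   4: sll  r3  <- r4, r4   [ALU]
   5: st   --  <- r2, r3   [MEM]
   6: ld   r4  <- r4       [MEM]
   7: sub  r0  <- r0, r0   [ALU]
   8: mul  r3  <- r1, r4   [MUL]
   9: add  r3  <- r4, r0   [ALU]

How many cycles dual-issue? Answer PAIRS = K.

PAIRS = 2

t=0 i0+i1:beq/and ; pair
t=1 i2:mul ; no-port MUL/MEM
t=2 i3:ld ; RAW r4
t=3 i4:sll ; RAW r3
t=4 i5:st ; no-port MEM/MEM
t=5 i6+i7:ld/sub ; pair
t=6 i8:mul ; WAW r3
t=7 i9:add ; tail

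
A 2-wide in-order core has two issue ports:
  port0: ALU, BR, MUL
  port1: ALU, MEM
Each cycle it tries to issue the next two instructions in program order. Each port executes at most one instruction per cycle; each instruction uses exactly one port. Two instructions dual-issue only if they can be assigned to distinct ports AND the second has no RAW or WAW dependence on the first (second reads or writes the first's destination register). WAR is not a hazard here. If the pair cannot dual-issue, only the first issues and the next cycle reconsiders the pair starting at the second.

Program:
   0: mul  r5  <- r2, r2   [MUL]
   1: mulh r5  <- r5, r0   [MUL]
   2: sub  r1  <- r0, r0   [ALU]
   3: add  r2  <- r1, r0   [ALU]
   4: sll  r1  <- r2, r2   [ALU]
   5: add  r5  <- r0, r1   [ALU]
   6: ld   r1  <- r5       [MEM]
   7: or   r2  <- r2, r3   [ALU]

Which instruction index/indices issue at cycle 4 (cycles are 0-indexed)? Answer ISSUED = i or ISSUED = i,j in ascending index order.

ISSUED = 5

c0: i0 mul  no-port MUL/MUL
c1: i1,i2 mulh;sub  pair
c2: i3 add  RAW r2
c3: i4 sll  RAW r1
c4: i5 add  RAW r5
c5: i6,i7 ld;or  pair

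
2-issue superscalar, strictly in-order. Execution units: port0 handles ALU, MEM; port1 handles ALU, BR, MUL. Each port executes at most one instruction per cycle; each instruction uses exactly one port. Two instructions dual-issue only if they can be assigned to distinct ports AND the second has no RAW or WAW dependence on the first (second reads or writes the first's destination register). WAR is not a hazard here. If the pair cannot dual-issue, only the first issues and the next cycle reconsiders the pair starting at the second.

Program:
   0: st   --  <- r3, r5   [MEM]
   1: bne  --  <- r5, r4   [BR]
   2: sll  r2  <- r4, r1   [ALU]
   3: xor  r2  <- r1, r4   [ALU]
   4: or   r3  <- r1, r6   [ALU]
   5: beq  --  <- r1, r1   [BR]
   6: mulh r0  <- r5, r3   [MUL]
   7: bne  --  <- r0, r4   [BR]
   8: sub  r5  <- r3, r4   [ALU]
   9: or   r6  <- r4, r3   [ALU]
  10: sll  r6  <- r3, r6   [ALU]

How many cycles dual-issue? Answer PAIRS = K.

PAIRS = 3

t=0 i0/i1:st bne ; pair
t=1 i2:sll ; WAW r2
t=2 i3/i4:xor or ; pair
t=3 i5:beq ; no-port BR/MUL
t=4 i6:mulh ; no-port MUL/BR
t=5 i7/i8:bne sub ; pair
t=6 i9:or ; RAW+WAW r6
t=7 i10:sll ; tail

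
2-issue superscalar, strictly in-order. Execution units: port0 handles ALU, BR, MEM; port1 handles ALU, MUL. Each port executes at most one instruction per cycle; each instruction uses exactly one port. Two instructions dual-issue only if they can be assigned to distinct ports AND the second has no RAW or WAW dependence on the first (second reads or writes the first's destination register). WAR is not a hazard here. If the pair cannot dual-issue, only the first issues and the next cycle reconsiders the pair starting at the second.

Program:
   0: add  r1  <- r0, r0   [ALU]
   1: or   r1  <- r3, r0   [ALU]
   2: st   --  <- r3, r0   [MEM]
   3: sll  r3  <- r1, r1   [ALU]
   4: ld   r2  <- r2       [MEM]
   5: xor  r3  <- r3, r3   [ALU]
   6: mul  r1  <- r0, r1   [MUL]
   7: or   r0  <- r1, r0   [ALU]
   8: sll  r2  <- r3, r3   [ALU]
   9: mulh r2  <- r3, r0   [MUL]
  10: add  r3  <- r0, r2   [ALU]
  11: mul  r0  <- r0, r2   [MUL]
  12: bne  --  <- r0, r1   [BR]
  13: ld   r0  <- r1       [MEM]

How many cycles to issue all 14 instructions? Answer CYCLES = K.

CYCLES = 9

c0: i0 add.ALU  WAW r1
c1: i1&i2 or.ALU st.MEM  2-wide
c2: i3&i4 sll.ALU ld.MEM  2-wide
c3: i5&i6 xor.ALU mul.MUL  2-wide
c4: i7&i8 or.ALU sll.ALU  2-wide
c5: i9 mulh.MUL  RAW r2
c6: i10&i11 add.ALU mul.MUL  2-wide
c7: i12 bne.BR  no-port BR/MEM
c8: i13 ld.MEM  tail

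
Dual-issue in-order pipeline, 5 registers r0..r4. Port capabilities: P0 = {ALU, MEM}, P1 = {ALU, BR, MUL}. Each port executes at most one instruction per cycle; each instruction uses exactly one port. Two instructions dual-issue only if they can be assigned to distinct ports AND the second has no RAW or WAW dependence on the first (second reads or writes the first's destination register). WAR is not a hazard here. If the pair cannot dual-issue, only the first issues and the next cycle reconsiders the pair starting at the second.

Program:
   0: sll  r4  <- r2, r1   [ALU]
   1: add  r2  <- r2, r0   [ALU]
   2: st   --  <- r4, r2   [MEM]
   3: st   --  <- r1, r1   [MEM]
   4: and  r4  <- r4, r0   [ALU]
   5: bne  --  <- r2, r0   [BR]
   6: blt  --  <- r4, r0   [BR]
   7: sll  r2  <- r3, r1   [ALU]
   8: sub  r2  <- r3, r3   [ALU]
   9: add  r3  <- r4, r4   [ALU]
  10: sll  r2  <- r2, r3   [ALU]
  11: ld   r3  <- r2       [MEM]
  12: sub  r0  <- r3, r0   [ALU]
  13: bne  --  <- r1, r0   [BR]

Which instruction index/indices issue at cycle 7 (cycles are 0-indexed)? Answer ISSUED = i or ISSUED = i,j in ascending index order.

ISSUED = 11

c0: i0&i1 sll+add  dual
c1: i2 st  no-port MEM/MEM
c2: i3&i4 st+and  dual
c3: i5 bne  no-port BR/BR
c4: i6&i7 blt+sll  dual
c5: i8&i9 sub+add  dual
c6: i10 sll  RAW r2
c7: i11 ld  RAW r3
c8: i12 sub  RAW r0
c9: i13 bne  tail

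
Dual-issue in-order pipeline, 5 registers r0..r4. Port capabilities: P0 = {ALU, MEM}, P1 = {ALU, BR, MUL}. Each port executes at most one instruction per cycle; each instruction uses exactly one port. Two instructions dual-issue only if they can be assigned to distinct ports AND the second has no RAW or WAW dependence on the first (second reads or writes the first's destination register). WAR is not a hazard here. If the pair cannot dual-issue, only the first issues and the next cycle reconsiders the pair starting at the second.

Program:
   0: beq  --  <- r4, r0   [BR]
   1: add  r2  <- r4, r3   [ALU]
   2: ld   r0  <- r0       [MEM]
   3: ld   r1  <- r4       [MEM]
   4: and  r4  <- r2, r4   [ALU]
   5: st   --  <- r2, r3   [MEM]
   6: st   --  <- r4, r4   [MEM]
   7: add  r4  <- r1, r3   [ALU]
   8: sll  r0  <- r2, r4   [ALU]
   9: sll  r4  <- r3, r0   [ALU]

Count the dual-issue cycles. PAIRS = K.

PAIRS = 3

t=0 i0&i1:beq;add ; dual
t=1 i2:ld ; no-port MEM/MEM
t=2 i3&i4:ld;and ; dual
t=3 i5:st ; no-port MEM/MEM
t=4 i6&i7:st;add ; dual
t=5 i8:sll ; RAW r0
t=6 i9:sll ; tail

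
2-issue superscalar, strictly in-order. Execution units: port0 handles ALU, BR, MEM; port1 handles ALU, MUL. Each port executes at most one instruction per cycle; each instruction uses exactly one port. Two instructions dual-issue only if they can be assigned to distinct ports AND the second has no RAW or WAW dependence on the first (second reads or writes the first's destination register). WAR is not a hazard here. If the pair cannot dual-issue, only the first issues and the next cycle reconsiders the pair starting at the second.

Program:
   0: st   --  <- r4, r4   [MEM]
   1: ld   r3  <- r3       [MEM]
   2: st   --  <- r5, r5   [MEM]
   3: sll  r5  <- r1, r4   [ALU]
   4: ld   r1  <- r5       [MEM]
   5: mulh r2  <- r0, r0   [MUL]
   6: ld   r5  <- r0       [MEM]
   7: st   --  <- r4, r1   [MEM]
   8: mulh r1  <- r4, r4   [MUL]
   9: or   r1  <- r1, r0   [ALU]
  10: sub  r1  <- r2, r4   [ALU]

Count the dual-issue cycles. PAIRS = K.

t=0 i0:st ; no-port MEM/MEM
t=1 i1:ld ; no-port MEM/MEM
t=2 i2+i3:st sll ; dual
t=3 i4+i5:ld mulh ; dual
t=4 i6:ld ; no-port MEM/MEM
t=5 i7+i8:st mulh ; dual
t=6 i9:or ; WAW r1
t=7 i10:sub ; tail

PAIRS = 3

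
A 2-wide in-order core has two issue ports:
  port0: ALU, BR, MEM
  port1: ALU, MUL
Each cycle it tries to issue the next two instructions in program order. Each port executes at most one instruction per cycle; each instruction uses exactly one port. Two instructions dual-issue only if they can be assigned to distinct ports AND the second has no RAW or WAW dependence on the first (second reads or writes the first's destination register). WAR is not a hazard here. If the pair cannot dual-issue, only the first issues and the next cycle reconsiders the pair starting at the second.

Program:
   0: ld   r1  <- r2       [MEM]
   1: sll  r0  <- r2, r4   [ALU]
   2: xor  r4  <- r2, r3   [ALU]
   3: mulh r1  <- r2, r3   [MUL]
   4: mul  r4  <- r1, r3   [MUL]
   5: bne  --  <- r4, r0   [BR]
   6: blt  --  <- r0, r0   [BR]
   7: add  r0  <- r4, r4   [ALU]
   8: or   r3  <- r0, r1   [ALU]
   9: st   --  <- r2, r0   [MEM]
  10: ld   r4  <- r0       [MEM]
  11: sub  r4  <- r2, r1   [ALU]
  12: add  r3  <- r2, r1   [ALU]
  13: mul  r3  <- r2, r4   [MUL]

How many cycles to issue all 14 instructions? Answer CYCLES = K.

#0 head=0: ld/sll i0,i1 2-wide
#1 head=2: xor/mulh i2,i3 2-wide
#2 head=4: mul i4 RAW r4
#3 head=5: bne i5 no-port BR/BR
#4 head=6: blt/add i6,i7 2-wide
#5 head=8: or/st i8,i9 2-wide
#6 head=10: ld i10 WAW r4
#7 head=11: sub/add i11,i12 2-wide
#8 head=13: mul i13 tail

CYCLES = 9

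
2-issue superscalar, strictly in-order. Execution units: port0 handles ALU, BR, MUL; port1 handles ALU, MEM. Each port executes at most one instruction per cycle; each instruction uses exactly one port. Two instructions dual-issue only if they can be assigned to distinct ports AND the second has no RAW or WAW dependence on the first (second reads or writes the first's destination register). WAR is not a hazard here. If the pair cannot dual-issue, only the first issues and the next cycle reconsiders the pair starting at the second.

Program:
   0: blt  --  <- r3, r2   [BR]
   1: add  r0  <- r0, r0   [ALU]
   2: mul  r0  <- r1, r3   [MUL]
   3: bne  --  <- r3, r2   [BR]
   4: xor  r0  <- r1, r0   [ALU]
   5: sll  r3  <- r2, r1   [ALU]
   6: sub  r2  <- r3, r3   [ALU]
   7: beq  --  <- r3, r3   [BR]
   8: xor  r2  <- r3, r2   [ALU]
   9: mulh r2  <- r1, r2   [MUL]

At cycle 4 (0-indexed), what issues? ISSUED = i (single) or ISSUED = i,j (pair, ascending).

ISSUED = 6,7

  cy0 -> i0/i1 (blt.BR+add.ALU) pair
  cy1 -> i2 (mul.MUL) no-port MUL/BR
  cy2 -> i3/i4 (bne.BR+xor.ALU) pair
  cy3 -> i5 (sll.ALU) RAW r3
  cy4 -> i6/i7 (sub.ALU+beq.BR) pair
  cy5 -> i8 (xor.ALU) RAW+WAW r2
  cy6 -> i9 (mulh.MUL) tail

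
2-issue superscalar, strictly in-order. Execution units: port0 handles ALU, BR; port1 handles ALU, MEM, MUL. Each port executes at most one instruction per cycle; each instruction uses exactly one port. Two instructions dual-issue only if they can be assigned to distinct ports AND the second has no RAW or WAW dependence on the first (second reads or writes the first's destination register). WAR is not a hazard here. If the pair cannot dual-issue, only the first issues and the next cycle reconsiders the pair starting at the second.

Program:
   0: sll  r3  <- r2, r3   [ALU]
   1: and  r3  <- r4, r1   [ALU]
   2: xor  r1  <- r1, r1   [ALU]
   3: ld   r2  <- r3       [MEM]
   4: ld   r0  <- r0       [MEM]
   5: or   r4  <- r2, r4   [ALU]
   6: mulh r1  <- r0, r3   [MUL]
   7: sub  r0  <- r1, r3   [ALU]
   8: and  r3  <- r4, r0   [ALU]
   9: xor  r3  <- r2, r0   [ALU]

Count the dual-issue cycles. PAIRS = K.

PAIRS = 2

0. sll @i0  | WAW r3
1. and/xor @i1/i2  | 2-wide
2. ld @i3  | no-port MEM/MEM
3. ld/or @i4/i5  | 2-wide
4. mulh @i6  | RAW r1
5. sub @i7  | RAW r0
6. and @i8  | WAW r3
7. xor @i9  | tail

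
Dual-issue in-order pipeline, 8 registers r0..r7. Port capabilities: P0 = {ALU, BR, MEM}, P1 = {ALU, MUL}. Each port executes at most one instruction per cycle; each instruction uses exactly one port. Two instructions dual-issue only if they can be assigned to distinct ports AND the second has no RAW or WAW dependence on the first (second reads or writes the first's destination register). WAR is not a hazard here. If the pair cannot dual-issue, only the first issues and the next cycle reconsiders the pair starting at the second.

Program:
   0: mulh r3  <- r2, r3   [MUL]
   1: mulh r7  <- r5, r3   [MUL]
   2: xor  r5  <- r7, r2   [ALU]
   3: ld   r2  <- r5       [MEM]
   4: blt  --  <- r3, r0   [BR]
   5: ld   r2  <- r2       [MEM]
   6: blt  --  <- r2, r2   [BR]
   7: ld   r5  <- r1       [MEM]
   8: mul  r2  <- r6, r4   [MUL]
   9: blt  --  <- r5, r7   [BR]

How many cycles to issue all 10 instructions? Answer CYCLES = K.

CYCLES = 9

0. mulh @i0  | no-port MUL/MUL
1. mulh @i1  | RAW r7
2. xor @i2  | RAW r5
3. ld @i3  | no-port MEM/BR
4. blt @i4  | no-port BR/MEM
5. ld @i5  | no-port MEM/BR
6. blt @i6  | no-port BR/MEM
7. ld/mul @i7/i8  | pair
8. blt @i9  | tail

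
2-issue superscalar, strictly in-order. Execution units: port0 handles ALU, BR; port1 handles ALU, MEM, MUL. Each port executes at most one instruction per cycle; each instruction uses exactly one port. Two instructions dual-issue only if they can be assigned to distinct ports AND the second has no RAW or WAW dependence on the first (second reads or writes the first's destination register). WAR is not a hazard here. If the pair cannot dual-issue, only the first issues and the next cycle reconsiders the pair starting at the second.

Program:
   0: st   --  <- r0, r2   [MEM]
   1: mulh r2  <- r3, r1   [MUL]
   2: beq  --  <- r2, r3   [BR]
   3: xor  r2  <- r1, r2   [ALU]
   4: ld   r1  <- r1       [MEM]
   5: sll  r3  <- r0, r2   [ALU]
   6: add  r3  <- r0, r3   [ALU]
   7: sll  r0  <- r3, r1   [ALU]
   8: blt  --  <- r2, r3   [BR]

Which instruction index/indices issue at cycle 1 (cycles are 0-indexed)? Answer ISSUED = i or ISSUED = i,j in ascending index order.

ISSUED = 1

t=0 i0:st ; no-port MEM/MUL
t=1 i1:mulh ; RAW r2
t=2 i2&i3:beq/xor ; 2-wide
t=3 i4&i5:ld/sll ; 2-wide
t=4 i6:add ; RAW r3
t=5 i7&i8:sll/blt ; 2-wide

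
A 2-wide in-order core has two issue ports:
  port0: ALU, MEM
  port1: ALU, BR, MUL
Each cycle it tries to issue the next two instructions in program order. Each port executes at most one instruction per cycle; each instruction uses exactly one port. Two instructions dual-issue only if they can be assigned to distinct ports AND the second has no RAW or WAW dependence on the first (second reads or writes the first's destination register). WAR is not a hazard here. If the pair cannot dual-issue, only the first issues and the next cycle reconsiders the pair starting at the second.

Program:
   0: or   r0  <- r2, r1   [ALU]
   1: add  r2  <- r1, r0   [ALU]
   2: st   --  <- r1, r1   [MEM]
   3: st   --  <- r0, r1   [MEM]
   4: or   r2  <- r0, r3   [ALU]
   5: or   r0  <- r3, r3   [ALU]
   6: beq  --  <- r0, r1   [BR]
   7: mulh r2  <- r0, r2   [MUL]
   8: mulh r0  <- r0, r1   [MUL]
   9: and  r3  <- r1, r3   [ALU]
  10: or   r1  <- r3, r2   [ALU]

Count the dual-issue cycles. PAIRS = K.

  cy0 -> i0 (or) RAW r0
  cy1 -> i1/i2 (add/st) dual
  cy2 -> i3/i4 (st/or) dual
  cy3 -> i5 (or) RAW r0
  cy4 -> i6 (beq) no-port BR/MUL
  cy5 -> i7 (mulh) no-port MUL/MUL
  cy6 -> i8/i9 (mulh/and) dual
  cy7 -> i10 (or) tail

PAIRS = 3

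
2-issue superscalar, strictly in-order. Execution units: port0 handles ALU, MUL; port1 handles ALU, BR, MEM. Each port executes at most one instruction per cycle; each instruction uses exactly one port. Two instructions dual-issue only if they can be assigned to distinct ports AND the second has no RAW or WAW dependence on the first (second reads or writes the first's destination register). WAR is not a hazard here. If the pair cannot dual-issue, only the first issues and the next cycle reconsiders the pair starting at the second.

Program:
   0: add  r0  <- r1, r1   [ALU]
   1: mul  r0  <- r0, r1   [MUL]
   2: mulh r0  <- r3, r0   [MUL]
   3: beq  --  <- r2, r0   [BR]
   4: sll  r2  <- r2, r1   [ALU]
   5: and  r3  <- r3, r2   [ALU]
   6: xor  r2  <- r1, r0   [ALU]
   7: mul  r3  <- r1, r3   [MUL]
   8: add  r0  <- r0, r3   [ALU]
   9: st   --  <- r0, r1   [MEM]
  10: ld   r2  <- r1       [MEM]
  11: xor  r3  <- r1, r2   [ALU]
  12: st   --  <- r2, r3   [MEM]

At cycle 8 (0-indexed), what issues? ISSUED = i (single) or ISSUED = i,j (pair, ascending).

[0] i0  add  -- RAW+WAW r0
[1] i1  mul  -- no-port MUL/MUL
[2] i2  mulh  -- RAW r0
[3] i3&i4  beq;sll  -- 2-wide
[4] i5&i6  and;xor  -- 2-wide
[5] i7  mul  -- RAW r3
[6] i8  add  -- RAW r0
[7] i9  st  -- no-port MEM/MEM
[8] i10  ld  -- RAW r2
[9] i11  xor  -- RAW r3
[10] i12  st  -- tail

ISSUED = 10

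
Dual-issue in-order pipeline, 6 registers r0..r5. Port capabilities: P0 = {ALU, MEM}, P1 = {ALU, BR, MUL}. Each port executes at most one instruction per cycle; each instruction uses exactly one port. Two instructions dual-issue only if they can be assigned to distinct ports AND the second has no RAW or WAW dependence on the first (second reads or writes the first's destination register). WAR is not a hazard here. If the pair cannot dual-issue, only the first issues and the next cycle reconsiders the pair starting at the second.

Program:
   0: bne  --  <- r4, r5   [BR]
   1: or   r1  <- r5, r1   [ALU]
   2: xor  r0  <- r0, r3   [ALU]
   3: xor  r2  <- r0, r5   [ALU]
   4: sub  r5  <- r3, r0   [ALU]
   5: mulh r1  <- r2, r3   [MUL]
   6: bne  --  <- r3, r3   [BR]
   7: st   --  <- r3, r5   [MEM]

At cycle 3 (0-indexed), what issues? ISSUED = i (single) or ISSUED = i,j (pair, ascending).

[0] i0,i1  bne.BR or.ALU  -- 2-wide
[1] i2  xor.ALU  -- RAW r0
[2] i3,i4  xor.ALU sub.ALU  -- 2-wide
[3] i5  mulh.MUL  -- no-port MUL/BR
[4] i6,i7  bne.BR st.MEM  -- 2-wide

ISSUED = 5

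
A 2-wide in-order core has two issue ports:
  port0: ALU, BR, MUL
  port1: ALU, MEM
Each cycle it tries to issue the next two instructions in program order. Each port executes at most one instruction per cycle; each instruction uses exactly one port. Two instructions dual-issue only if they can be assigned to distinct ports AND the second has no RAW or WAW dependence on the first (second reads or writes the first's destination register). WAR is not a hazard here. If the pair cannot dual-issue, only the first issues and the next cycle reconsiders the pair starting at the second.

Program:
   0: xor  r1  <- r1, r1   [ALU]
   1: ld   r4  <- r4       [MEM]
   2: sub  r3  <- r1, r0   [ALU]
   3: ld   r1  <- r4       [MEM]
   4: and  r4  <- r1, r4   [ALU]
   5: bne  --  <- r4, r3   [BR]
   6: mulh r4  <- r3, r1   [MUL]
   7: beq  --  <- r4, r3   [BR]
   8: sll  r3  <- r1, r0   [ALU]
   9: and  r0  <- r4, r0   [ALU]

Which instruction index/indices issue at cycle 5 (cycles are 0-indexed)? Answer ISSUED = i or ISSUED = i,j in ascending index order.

#0 head=0: xor.ALU+ld.MEM i0&i1 2-wide
#1 head=2: sub.ALU+ld.MEM i2&i3 2-wide
#2 head=4: and.ALU i4 RAW r4
#3 head=5: bne.BR i5 no-port BR/MUL
#4 head=6: mulh.MUL i6 no-port MUL/BR
#5 head=7: beq.BR+sll.ALU i7&i8 2-wide
#6 head=9: and.ALU i9 tail

ISSUED = 7,8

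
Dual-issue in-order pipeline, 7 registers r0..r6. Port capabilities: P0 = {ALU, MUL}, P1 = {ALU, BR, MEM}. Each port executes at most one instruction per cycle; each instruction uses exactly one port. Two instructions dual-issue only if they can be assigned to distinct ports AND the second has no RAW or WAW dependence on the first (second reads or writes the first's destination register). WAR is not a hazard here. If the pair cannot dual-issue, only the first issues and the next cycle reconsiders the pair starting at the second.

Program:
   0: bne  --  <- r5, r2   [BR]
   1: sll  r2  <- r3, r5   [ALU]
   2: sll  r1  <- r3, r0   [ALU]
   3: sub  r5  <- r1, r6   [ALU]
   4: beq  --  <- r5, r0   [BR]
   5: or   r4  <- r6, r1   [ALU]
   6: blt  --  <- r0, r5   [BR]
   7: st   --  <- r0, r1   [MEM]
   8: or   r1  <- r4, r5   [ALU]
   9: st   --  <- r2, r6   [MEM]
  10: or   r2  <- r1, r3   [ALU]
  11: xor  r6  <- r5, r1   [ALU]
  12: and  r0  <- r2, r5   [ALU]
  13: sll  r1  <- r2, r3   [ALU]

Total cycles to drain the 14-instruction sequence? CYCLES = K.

  cy0 -> i0/i1 (bne sll) dual
  cy1 -> i2 (sll) RAW r1
  cy2 -> i3 (sub) RAW r5
  cy3 -> i4/i5 (beq or) dual
  cy4 -> i6 (blt) no-port BR/MEM
  cy5 -> i7/i8 (st or) dual
  cy6 -> i9/i10 (st or) dual
  cy7 -> i11/i12 (xor and) dual
  cy8 -> i13 (sll) tail

CYCLES = 9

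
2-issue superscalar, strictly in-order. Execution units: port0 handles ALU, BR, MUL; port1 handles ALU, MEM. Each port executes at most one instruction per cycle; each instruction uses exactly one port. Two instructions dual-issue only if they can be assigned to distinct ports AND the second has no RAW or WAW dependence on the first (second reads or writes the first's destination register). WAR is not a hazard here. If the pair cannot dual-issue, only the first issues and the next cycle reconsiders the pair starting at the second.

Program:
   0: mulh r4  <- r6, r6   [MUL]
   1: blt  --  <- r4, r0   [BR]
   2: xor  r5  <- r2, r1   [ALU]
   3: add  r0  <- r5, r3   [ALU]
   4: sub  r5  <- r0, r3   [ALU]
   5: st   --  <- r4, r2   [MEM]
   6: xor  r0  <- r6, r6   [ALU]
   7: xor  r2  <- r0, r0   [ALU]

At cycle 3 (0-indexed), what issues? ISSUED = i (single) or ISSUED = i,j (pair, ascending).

  cy0 -> i0 (mulh.MUL) no-port MUL/BR
  cy1 -> i1&i2 (blt.BR/xor.ALU) dual
  cy2 -> i3 (add.ALU) RAW r0
  cy3 -> i4&i5 (sub.ALU/st.MEM) dual
  cy4 -> i6 (xor.ALU) RAW r0
  cy5 -> i7 (xor.ALU) tail

ISSUED = 4,5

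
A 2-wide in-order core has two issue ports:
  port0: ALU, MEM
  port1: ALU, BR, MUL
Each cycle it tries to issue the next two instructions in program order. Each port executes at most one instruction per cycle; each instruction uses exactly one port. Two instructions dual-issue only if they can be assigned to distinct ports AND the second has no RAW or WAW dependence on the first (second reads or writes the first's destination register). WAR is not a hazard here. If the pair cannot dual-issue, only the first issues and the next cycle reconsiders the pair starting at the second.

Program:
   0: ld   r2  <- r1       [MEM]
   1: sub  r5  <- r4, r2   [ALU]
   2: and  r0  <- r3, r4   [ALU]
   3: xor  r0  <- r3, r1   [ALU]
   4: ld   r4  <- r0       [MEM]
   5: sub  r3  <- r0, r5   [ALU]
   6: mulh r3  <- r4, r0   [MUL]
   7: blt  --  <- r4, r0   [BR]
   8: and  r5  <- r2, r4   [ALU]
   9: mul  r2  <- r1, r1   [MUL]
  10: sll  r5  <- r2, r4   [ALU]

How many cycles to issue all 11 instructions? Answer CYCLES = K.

CYCLES = 8

t=0 i0:ld ; RAW r2
t=1 i1,i2:sub;and ; 2-wide
t=2 i3:xor ; RAW r0
t=3 i4,i5:ld;sub ; 2-wide
t=4 i6:mulh ; no-port MUL/BR
t=5 i7,i8:blt;and ; 2-wide
t=6 i9:mul ; RAW r2
t=7 i10:sll ; tail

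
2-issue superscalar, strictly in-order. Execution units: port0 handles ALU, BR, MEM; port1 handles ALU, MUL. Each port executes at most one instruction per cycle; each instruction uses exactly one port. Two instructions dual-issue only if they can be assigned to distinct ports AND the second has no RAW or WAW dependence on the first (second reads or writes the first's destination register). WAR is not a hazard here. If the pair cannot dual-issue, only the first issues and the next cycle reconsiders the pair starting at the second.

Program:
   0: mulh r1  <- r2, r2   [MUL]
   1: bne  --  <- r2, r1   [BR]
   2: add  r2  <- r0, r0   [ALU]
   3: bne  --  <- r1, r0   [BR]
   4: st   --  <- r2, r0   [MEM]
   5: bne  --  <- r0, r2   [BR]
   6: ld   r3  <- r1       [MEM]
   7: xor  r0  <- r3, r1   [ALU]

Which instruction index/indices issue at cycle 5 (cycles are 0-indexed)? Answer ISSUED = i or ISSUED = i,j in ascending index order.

#0 head=0: mulh.MUL i0 RAW r1
#1 head=1: bne.BR/add.ALU i1+i2 2-wide
#2 head=3: bne.BR i3 no-port BR/MEM
#3 head=4: st.MEM i4 no-port MEM/BR
#4 head=5: bne.BR i5 no-port BR/MEM
#5 head=6: ld.MEM i6 RAW r3
#6 head=7: xor.ALU i7 tail

ISSUED = 6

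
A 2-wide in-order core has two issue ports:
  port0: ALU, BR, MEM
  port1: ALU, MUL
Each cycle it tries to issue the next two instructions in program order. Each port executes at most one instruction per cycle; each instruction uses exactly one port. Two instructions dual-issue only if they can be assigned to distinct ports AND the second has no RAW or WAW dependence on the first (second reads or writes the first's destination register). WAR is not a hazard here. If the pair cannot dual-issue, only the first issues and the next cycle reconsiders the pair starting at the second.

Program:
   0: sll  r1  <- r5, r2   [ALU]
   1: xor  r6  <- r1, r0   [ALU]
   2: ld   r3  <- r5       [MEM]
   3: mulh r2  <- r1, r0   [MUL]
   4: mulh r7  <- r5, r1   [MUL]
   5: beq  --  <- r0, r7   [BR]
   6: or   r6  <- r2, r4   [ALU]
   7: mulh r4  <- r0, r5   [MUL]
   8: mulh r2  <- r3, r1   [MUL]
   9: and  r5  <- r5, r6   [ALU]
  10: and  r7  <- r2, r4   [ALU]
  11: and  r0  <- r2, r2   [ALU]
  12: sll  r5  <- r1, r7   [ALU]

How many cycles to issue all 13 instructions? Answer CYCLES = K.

0. sll @i0  | RAW r1
1. xor ld @i1&i2  | pair
2. mulh @i3  | no-port MUL/MUL
3. mulh @i4  | RAW r7
4. beq or @i5&i6  | pair
5. mulh @i7  | no-port MUL/MUL
6. mulh and @i8&i9  | pair
7. and and @i10&i11  | pair
8. sll @i12  | tail

CYCLES = 9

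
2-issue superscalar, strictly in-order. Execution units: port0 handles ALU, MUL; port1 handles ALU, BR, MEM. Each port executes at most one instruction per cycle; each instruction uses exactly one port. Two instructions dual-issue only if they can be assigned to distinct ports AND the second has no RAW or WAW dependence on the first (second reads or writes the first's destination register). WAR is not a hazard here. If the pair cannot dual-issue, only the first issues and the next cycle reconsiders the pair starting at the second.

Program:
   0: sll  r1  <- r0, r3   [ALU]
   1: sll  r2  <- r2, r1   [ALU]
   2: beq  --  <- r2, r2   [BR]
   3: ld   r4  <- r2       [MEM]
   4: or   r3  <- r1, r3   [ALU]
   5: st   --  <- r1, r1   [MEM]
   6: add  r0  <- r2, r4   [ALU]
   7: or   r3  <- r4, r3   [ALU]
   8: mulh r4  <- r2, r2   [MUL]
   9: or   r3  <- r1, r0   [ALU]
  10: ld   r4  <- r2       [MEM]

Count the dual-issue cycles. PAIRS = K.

  cy0 -> i0 (sll) RAW r1
  cy1 -> i1 (sll) RAW r2
  cy2 -> i2 (beq) no-port BR/MEM
  cy3 -> i3/i4 (ld/or) 2-wide
  cy4 -> i5/i6 (st/add) 2-wide
  cy5 -> i7/i8 (or/mulh) 2-wide
  cy6 -> i9/i10 (or/ld) 2-wide

PAIRS = 4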